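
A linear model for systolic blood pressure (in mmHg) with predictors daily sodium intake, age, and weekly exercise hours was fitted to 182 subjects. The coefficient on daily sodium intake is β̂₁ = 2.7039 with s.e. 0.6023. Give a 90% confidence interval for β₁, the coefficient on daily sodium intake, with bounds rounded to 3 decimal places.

df = n − k − 1 = 182 − 3 − 1 = 178.
t* = t_{0.05, 178} = 1.653459.
Margin = t* × SE = 1.653459 × 0.6023 = 0.99588.
CI: 2.7039 ± 0.99588 → (1.708, 3.700).
With 90% confidence, each one-unit increase in daily sodium intake is associated with a change of between 1.708 and 3.700 mmHg in systolic blood pressure, holding the other predictors fixed.

(1.708, 3.700)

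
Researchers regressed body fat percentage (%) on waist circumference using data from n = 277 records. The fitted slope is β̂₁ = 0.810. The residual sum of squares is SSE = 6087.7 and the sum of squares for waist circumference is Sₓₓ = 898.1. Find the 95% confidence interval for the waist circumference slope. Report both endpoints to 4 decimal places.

(0.5009, 1.1191)

MSE = SSE/(n − 2) = 6087.7/275 = 22.1371.
SE(β̂₁) = √(MSE/Sₓₓ) = √(22.1371/898.1) = 0.156999.
df = n − 2 = 275.
t* = t_{0.025, 275} = 1.968628.
Margin = t* × SE = 1.968628 × 0.156999 = 0.309073.
CI: 0.810 ± 0.309073 → (0.5009, 1.1191).
With 95% confidence, each one-unit increase in waist circumference is associated with a change of between 0.5009 and 1.1191 % in body fat percentage.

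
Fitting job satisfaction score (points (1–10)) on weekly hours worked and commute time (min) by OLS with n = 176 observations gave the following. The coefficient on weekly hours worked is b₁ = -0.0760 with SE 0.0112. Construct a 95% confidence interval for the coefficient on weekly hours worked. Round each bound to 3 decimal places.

df = n − k − 1 = 176 − 2 − 1 = 173.
t* = t_{0.025, 173} = 1.973771.
Margin = t* × SE = 1.973771 × 0.0112 = 0.02211.
CI: -0.0760 ± 0.02211 → (-0.098, -0.054).
With 95% confidence, each one-unit increase in weekly hours worked is associated with a change of between -0.098 and -0.054 points (1–10) in job satisfaction score, holding the other predictors fixed.

(-0.098, -0.054)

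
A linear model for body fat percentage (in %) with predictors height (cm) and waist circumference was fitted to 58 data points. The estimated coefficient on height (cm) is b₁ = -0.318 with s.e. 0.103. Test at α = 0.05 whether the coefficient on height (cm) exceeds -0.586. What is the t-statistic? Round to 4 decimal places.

H₀: β₁ = -0.586 vs H₁: β₁ > -0.586.
t = (b₁ − β₁⁰)/SE = (-0.318 − (-0.586)) / 0.103 = 2.6019.
df = n − k − 1 = 58 − 2 − 1 = 55.
One-sided p ≈ 0.0059, which is < 0.05, so reject H₀.
There is evidence that the true slope on height (cm) exceeds -0.586 % per unit, holding the other predictors fixed.

t = 2.6019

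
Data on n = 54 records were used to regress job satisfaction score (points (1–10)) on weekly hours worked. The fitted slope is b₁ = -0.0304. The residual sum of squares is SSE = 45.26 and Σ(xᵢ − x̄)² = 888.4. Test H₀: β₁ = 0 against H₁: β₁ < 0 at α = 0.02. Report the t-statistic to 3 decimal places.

MSE = SSE/(n − 2) = 45.26/52 = 0.870385.
SE(b₁) = √(MSE/Sₓₓ) = √(0.870385/888.4) = 0.0313005.
t = -0.0304 / 0.0313005 = -0.971.
df = n − 2 = 52.
One-sided p ≈ 0.1680, which is ≥ 0.02, so fail to reject H₀.
The data do not give significant evidence that the true slope on weekly hours worked is negative.

t = -0.971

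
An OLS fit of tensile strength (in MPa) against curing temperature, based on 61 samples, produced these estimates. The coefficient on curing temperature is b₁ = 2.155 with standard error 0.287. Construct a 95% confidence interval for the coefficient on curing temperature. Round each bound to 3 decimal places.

df = n − 2 = 61 − 2 = 59.
t* = t_{0.025, 59} = 2.000995.
Margin = t* × SE = 2.000995 × 0.287 = 0.57429.
CI: 2.155 ± 0.57429 → (1.581, 2.729).
With 95% confidence, each one-unit increase in curing temperature is associated with a change of between 1.581 and 2.729 MPa in tensile strength.

(1.581, 2.729)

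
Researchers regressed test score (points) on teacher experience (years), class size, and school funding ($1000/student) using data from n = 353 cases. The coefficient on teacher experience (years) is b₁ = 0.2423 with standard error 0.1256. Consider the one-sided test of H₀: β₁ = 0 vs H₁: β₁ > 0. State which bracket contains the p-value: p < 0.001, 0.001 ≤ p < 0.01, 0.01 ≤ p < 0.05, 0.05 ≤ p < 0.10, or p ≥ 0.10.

t = 0.2423 / 0.1256 = 1.929.
df = n − k − 1 = 353 − 3 − 1 = 349.
One-sided p = P(T_{349} > t) ≈ 0.0273.
So 0.01 ≤ p < 0.05.

0.01 ≤ p < 0.05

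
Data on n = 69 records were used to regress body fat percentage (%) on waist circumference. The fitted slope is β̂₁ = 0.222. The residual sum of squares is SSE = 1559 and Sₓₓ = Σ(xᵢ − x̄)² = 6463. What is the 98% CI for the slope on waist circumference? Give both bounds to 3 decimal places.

MSE = SSE/(n − 2) = 1559/67 = 23.2687.
SE(β̂₁) = √(MSE/Sₓₓ) = √(23.2687/6463) = 0.0600024.
df = n − 2 = 67.
t* = t_{0.01, 67} = 2.383302.
Margin = t* × SE = 2.383302 × 0.0600024 = 0.14300.
CI: 0.222 ± 0.14300 → (0.079, 0.365).
With 98% confidence, each one-unit increase in waist circumference is associated with a change of between 0.079 and 0.365 % in body fat percentage.

(0.079, 0.365)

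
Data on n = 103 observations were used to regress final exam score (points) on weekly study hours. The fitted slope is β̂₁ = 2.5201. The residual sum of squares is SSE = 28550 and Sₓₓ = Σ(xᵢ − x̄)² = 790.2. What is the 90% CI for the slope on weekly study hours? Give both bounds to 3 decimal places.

(1.527, 3.513)

MSE = SSE/(n − 2) = 28550/101 = 282.673.
SE(β̂₁) = √(MSE/Sₓₓ) = √(282.673/790.2) = 0.5981.
df = n − 2 = 101.
t* = t_{0.05, 101} = 1.660081.
Margin = t* × SE = 1.660081 × 0.5981 = 0.99289.
CI: 2.5201 ± 0.99289 → (1.527, 3.513).
With 90% confidence, each one-unit increase in weekly study hours is associated with a change of between 1.527 and 3.513 points in final exam score.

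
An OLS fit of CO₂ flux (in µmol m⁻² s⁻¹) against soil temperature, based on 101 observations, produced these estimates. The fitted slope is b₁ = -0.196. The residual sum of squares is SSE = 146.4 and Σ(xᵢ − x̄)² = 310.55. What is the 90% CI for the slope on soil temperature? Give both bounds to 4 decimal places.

MSE = SSE/(n − 2) = 146.4/99 = 1.47879.
SE(b₁) = √(MSE/Sₓₓ) = √(1.47879/310.55) = 0.0690061.
df = n − 2 = 99.
t* = t_{0.05, 99} = 1.660391.
Margin = t* × SE = 1.660391 × 0.0690061 = 0.114577.
CI: -0.196 ± 0.114577 → (-0.3106, -0.0814).
With 90% confidence, each one-unit increase in soil temperature is associated with a change of between -0.3106 and -0.0814 µmol m⁻² s⁻¹ in CO₂ flux.

(-0.3106, -0.0814)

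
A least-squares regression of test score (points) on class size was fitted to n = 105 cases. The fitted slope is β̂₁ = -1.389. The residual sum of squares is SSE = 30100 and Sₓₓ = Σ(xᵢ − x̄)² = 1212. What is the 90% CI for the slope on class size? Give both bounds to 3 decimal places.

(-2.204, -0.574)

MSE = SSE/(n − 2) = 30100/103 = 292.233.
SE(β̂₁) = √(MSE/Sₓₓ) = √(292.233/1212) = 0.491036.
df = n − 2 = 103.
t* = t_{0.05, 103} = 1.659782.
Margin = t* × SE = 1.659782 × 0.491036 = 0.81501.
CI: -1.389 ± 0.81501 → (-2.204, -0.574).
With 90% confidence, each one-unit increase in class size is associated with a change of between -2.204 and -0.574 points in test score.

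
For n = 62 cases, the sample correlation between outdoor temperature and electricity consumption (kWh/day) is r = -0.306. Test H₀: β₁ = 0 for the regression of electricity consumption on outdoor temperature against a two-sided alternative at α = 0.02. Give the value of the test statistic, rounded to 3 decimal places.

t = r·√(n − 2)/√(1 − r²) = -0.306·√60/√0.906364 = -2.490.
df = n − 2 = 60.
Two-sided p ≈ 0.0156, which is < 0.02, so reject H₀.
There is evidence of a linear association between outdoor temperature and electricity consumption.

t = -2.490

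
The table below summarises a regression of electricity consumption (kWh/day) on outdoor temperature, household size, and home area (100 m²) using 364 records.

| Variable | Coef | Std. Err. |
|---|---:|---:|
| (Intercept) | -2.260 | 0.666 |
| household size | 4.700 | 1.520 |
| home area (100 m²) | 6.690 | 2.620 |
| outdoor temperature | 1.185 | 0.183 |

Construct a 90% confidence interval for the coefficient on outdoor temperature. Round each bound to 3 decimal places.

(0.883, 1.487)

Read off: b = 1.185, SE = 0.183 for outdoor temperature.
df = n − k − 1 = 364 − 3 − 1 = 360.
t* = t_{0.05, 360} = 1.649097.
Margin = t* × SE = 1.649097 × 0.183 = 0.30178.
CI: 1.185 ± 0.30178 → (0.883, 1.487).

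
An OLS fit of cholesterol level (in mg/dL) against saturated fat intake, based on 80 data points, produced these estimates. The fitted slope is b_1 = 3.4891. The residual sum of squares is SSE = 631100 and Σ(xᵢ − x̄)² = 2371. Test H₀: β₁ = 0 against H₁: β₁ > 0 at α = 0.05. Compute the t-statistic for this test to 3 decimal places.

MSE = SSE/(n − 2) = 631100/78 = 8091.03.
SE(b_1) = √(MSE/Sₓₓ) = √(8091.03/2371) = 1.84729.
t = 3.4891 / 1.84729 = 1.889.
df = n − 2 = 78.
One-sided p ≈ 0.0313, which is < 0.05, so reject H₀.
There is evidence that the true slope on saturated fat intake is positive.

t = 1.889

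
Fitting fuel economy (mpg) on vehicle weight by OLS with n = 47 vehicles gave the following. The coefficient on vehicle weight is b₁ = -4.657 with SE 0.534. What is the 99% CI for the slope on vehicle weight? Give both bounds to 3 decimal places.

df = n − 2 = 47 − 2 = 45.
t* = t_{0.005, 45} = 2.689585.
Margin = t* × SE = 2.689585 × 0.534 = 1.43624.
CI: -4.657 ± 1.43624 → (-6.093, -3.221).
With 99% confidence, each one-unit increase in vehicle weight is associated with a change of between -6.093 and -3.221 mpg in fuel economy.

(-6.093, -3.221)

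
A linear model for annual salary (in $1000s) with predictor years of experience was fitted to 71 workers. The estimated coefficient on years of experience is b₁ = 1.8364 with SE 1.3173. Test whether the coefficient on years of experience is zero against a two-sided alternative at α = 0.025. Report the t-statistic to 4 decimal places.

H₀: β₁ = 0 vs H₁: β₁ ≠ 0.
t = (b₁ − β₁⁰)/SE = 1.8364 / 1.3173 = 1.3941.
df = n − 2 = 71 − 2 = 69.
Two-sided p ≈ 0.1678, which is ≥ 0.025, so fail to reject H₀.
The data do not give significant evidence of an association between years of experience and annual salary.

t = 1.3941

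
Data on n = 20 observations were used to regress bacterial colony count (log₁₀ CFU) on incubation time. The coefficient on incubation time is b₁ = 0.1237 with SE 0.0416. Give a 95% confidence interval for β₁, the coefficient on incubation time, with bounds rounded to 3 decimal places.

(0.036, 0.211)

df = n − 2 = 20 − 2 = 18.
t* = t_{0.025, 18} = 2.100922.
Margin = t* × SE = 2.100922 × 0.0416 = 0.08740.
CI: 0.1237 ± 0.08740 → (0.036, 0.211).
With 95% confidence, each one-unit increase in incubation time is associated with a change of between 0.036 and 0.211 log₁₀ CFU in bacterial colony count.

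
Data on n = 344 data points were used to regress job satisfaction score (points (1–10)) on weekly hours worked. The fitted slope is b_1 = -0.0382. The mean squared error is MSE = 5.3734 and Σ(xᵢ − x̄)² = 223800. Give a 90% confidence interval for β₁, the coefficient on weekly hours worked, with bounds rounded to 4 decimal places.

(-0.0463, -0.0301)

SE(b_1) = √(MSE/Sₓₓ) = √(5.3734/223800) = 0.00489998.
df = n − 2 = 342.
t* = t_{0.05, 342} = 1.649321.
Margin = t* × SE = 1.649321 × 0.00489998 = 0.008082.
CI: -0.0382 ± 0.008082 → (-0.0463, -0.0301).
With 90% confidence, each one-unit increase in weekly hours worked is associated with a change of between -0.0463 and -0.0301 points (1–10) in job satisfaction score.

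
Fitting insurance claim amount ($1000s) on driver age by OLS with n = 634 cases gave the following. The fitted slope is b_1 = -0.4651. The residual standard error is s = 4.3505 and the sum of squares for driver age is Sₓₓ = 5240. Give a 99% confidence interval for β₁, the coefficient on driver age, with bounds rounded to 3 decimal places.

SE(b_1) = s/√Sₓₓ = 4.3505/√5240 = 0.0600999.
df = n − 2 = 632.
t* = t_{0.005, 632} = 2.583631.
Margin = t* × SE = 2.583631 × 0.0600999 = 0.15528.
CI: -0.4651 ± 0.15528 → (-0.620, -0.310).
With 99% confidence, each one-unit increase in driver age is associated with a change of between -0.620 and -0.310 $1000s in insurance claim amount.

(-0.620, -0.310)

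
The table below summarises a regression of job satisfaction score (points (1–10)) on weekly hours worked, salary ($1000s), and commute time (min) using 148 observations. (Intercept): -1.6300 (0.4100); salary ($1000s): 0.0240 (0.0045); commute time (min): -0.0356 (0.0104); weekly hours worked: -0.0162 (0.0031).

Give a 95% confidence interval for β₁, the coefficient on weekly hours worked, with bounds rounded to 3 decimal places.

Read off: b = -0.0162, SE = 0.0031 for weekly hours worked.
df = n − k − 1 = 148 − 3 − 1 = 144.
t* = t_{0.025, 144} = 1.976575.
Margin = t* × SE = 1.976575 × 0.0031 = 0.00613.
CI: -0.0162 ± 0.00613 → (-0.022, -0.010).

(-0.022, -0.010)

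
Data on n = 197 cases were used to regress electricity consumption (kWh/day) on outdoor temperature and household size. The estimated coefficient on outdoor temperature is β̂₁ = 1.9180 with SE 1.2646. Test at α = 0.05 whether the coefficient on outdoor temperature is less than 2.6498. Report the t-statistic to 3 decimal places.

H₀: β₁ = 2.6498 vs H₁: β₁ < 2.6498.
t = (β̂₁ − β₁⁰)/SE = (1.9180 − 2.6498) / 1.2646 = -0.579.
df = n − k − 1 = 197 − 2 − 1 = 194.
One-sided p ≈ 0.2817, which is ≥ 0.05, so fail to reject H₀.
The data do not give significant evidence that the true slope on outdoor temperature is below 2.6498 kWh/day per unit, holding the other predictors fixed.

t = -0.579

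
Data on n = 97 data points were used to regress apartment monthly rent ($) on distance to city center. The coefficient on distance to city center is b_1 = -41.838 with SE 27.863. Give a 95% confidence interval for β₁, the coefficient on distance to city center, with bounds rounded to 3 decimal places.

(-97.153, 13.477)

df = n − 2 = 97 − 2 = 95.
t* = t_{0.025, 95} = 1.985251.
Margin = t* × SE = 1.985251 × 27.863 = 55.31505.
CI: -41.838 ± 55.31505 → (-97.153, 13.477).
With 95% confidence, each one-unit increase in distance to city center is associated with a change of between -97.153 and 13.477 $ in apartment monthly rent.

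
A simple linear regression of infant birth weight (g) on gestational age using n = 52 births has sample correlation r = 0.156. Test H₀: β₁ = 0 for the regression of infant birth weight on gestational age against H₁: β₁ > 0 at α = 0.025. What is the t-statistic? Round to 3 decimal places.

t = 1.117

t = r·√(n − 2)/√(1 − r²) = 0.156·√50/√0.975664 = 1.117.
df = n − 2 = 50.
One-sided p ≈ 0.1347, which is ≥ 0.025, so fail to reject H₀.
The data do not give significant evidence of a linear association between gestational age and infant birth weight.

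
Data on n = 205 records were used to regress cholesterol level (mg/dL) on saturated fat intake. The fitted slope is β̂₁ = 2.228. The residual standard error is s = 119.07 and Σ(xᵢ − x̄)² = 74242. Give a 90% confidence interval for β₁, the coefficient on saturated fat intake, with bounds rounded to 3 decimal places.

(1.506, 2.950)

SE(β̂₁) = s/√Sₓₓ = 119.07/√74242 = 0.436996.
df = n − 2 = 203.
t* = t_{0.05, 203} = 1.652394.
Margin = t* × SE = 1.652394 × 0.436996 = 0.72209.
CI: 2.228 ± 0.72209 → (1.506, 2.950).
With 90% confidence, each one-unit increase in saturated fat intake is associated with a change of between 1.506 and 2.950 mg/dL in cholesterol level.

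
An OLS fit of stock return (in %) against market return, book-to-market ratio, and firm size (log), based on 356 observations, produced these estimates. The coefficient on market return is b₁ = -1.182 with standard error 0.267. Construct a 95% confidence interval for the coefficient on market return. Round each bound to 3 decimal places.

(-1.707, -0.657)

df = n − k − 1 = 356 − 3 − 1 = 352.
t* = t_{0.025, 352} = 1.966726.
Margin = t* × SE = 1.966726 × 0.267 = 0.52512.
CI: -1.182 ± 0.52512 → (-1.707, -0.657).
With 95% confidence, each one-unit increase in market return is associated with a change of between -1.707 and -0.657 % in stock return, holding the other predictors fixed.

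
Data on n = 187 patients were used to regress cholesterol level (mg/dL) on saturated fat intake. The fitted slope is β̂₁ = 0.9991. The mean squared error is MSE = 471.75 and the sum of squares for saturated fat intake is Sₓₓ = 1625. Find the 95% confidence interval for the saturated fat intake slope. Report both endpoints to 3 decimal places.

(-0.064, 2.062)

SE(β̂₁) = √(MSE/Sₓₓ) = √(471.75/1625) = 0.538802.
df = n − 2 = 185.
t* = t_{0.025, 185} = 1.97287.
Margin = t* × SE = 1.97287 × 0.538802 = 1.06299.
CI: 0.9991 ± 1.06299 → (-0.064, 2.062).
With 95% confidence, each one-unit increase in saturated fat intake is associated with a change of between -0.064 and 2.062 mg/dL in cholesterol level.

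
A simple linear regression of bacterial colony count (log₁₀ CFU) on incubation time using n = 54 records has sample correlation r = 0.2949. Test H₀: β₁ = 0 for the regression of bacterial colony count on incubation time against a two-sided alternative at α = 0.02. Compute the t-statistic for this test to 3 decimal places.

t = 2.226

t = r·√(n − 2)/√(1 − r²) = 0.2949·√52/√0.913034 = 2.226.
df = n − 2 = 52.
Two-sided p ≈ 0.0304, which is ≥ 0.02, so fail to reject H₀.
The data do not give significant evidence of a linear association between incubation time and bacterial colony count.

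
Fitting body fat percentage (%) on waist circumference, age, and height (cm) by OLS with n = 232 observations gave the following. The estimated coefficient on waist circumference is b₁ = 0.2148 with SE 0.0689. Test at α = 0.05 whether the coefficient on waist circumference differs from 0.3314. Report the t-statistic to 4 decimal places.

t = -1.6923

H₀: β₁ = 0.3314 vs H₁: β₁ ≠ 0.3314.
t = (b₁ − β₁⁰)/SE = (0.2148 − 0.3314) / 0.0689 = -1.6923.
df = n − k − 1 = 232 − 3 − 1 = 228.
Two-sided p ≈ 0.0920, which is ≥ 0.05, so fail to reject H₀.
The data are consistent with a true slope of 0.3314 % per unit of waist circumference, holding the other predictors fixed.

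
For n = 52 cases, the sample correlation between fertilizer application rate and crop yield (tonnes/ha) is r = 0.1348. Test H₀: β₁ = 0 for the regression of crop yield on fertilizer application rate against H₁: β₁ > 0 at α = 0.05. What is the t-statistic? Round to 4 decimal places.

t = 0.9620

t = r·√(n − 2)/√(1 − r²) = 0.1348·√50/√0.981829 = 0.9620.
df = n − 2 = 50.
One-sided p ≈ 0.1703, which is ≥ 0.05, so fail to reject H₀.
The data do not give significant evidence of a linear association between fertilizer application rate and crop yield.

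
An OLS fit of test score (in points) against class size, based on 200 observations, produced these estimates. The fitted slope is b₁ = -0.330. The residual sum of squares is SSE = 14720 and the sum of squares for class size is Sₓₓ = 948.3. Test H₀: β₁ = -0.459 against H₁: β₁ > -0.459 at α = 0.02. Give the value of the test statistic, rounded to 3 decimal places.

MSE = SSE/(n − 2) = 14720/198 = 74.3434.
SE(b₁) = √(MSE/Sₓₓ) = √(74.3434/948.3) = 0.279994.
t = (-0.330 − (-0.459)) / 0.279994 = 0.461.
df = n − 2 = 198.
One-sided p ≈ 0.3228, which is ≥ 0.02, so fail to reject H₀.
The data do not give significant evidence that the true slope on class size exceeds -0.459 points per unit.

t = 0.461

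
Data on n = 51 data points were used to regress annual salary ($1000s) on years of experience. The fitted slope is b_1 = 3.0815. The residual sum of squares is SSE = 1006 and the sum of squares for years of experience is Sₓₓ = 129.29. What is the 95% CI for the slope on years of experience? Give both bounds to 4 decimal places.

(2.2807, 3.8823)

MSE = SSE/(n − 2) = 1006/49 = 20.5306.
SE(b_1) = √(MSE/Sₓₓ) = √(20.5306/129.29) = 0.398491.
df = n − 2 = 49.
t* = t_{0.025, 49} = 2.009575.
Margin = t* × SE = 2.009575 × 0.398491 = 0.800798.
CI: 3.0815 ± 0.800798 → (2.2807, 3.8823).
With 95% confidence, each one-unit increase in years of experience is associated with a change of between 2.2807 and 3.8823 $1000s in annual salary.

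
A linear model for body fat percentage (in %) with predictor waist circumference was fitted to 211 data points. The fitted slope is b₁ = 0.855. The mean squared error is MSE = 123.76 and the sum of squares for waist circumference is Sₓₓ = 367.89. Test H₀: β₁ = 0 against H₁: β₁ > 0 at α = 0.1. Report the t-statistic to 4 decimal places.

t = 1.4741

SE(b₁) = √(MSE/Sₓₓ) = √(123.76/367.89) = 0.580004.
t = 0.855 / 0.580004 = 1.4741.
df = n − 2 = 209.
One-sided p ≈ 0.0710, which is < 0.1, so reject H₀.
There is evidence that the true slope on waist circumference is positive.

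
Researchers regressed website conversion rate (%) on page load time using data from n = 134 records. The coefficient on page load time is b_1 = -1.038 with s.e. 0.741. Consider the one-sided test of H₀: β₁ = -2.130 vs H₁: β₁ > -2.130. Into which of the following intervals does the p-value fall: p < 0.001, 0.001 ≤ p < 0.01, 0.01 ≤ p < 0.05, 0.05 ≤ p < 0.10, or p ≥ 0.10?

0.05 ≤ p < 0.10

t = (-1.038 − (-2.130)) / 0.741 = 1.474.
df = n − 2 = 134 − 2 = 132.
One-sided p = P(T_{132} > t) ≈ 0.0715.
So 0.05 ≤ p < 0.10.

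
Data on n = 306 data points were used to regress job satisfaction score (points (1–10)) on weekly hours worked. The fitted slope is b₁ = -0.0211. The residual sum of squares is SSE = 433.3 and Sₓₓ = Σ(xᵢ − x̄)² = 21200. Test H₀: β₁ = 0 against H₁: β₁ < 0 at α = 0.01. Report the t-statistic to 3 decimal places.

t = -2.573

MSE = SSE/(n − 2) = 433.3/304 = 1.42533.
SE(b₁) = √(MSE/Sₓₓ) = √(1.42533/21200) = 0.00819954.
t = -0.0211 / 0.00819954 = -2.573.
df = n − 2 = 304.
One-sided p ≈ 0.0053, which is < 0.01, so reject H₀.
There is evidence that the true slope on weekly hours worked is negative.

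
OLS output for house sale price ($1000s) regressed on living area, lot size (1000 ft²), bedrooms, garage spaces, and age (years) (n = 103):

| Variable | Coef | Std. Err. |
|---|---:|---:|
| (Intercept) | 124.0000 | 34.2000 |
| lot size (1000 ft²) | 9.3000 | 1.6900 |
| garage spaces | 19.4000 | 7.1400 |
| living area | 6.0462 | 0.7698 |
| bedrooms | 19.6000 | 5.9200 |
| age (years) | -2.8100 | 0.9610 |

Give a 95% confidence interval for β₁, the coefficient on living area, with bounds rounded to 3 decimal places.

(4.518, 7.574)

Read off: b = 6.0462, SE = 0.7698 for living area.
df = n − k − 1 = 103 − 5 − 1 = 97.
t* = t_{0.025, 97} = 1.984723.
Margin = t* × SE = 1.984723 × 0.7698 = 1.52784.
CI: 6.0462 ± 1.52784 → (4.518, 7.574).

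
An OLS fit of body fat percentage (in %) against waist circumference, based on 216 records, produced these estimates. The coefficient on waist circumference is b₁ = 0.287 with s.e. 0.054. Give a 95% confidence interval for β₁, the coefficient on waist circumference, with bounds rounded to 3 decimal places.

df = n − 2 = 216 − 2 = 214.
t* = t_{0.025, 214} = 1.971111.
Margin = t* × SE = 1.971111 × 0.054 = 0.10644.
CI: 0.287 ± 0.10644 → (0.181, 0.393).
With 95% confidence, each one-unit increase in waist circumference is associated with a change of between 0.181 and 0.393 % in body fat percentage.

(0.181, 0.393)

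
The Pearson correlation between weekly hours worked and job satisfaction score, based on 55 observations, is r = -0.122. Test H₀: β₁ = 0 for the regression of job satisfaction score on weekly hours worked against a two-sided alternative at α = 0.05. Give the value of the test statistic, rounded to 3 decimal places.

t = r·√(n − 2)/√(1 − r²) = -0.122·√53/√0.985116 = -0.895.
df = n − 2 = 53.
Two-sided p ≈ 0.3749, which is ≥ 0.05, so fail to reject H₀.
The data do not give significant evidence of a linear association between weekly hours worked and job satisfaction score.

t = -0.895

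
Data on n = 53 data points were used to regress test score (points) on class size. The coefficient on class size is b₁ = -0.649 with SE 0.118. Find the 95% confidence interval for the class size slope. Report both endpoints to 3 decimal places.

(-0.886, -0.412)

df = n − 2 = 53 − 2 = 51.
t* = t_{0.025, 51} = 2.007584.
Margin = t* × SE = 2.007584 × 0.118 = 0.23689.
CI: -0.649 ± 0.23689 → (-0.886, -0.412).
With 95% confidence, each one-unit increase in class size is associated with a change of between -0.886 and -0.412 points in test score.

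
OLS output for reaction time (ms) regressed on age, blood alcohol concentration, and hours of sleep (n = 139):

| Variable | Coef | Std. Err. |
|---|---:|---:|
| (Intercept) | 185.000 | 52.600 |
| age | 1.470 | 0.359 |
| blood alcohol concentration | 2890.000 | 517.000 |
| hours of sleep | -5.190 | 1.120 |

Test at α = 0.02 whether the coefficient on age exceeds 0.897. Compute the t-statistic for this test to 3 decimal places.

Read off: b = 1.470, SE = 0.359 for age.
H₀: β₁ = 0.897 vs H₁: β₁ > 0.897.
t = (1.470 − 0.897) / 0.359 = 1.596.
df = n − k − 1 = 139 − 3 − 1 = 135.
One-sided p ≈ 0.0564, which is ≥ 0.02, so fail to reject H₀.
The data do not give significant evidence that the true slope on age exceeds 0.897 ms per unit, holding the other predictors fixed.

t = 1.596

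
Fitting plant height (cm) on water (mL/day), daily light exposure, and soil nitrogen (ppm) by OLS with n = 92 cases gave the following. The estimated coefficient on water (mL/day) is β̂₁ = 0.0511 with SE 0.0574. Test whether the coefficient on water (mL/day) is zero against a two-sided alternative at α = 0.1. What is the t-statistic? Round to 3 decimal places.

H₀: β₁ = 0 vs H₁: β₁ ≠ 0.
t = (β̂₁ − β₁⁰)/SE = 0.0511 / 0.0574 = 0.890.
df = n − k − 1 = 92 − 3 − 1 = 88.
Two-sided p ≈ 0.3758, which is ≥ 0.1, so fail to reject H₀.
The data do not give significant evidence of an association between water (mL/day) and plant height, after adjusting for the other predictors.

t = 0.890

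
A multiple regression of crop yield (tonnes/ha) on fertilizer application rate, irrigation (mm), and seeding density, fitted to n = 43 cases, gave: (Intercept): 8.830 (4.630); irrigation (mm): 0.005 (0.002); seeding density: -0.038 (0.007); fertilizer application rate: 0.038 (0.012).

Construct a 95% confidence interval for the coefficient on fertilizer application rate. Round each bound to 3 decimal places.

(0.014, 0.062)

Read off: b = 0.038, SE = 0.012 for fertilizer application rate.
df = n − k − 1 = 43 − 3 − 1 = 39.
t* = t_{0.025, 39} = 2.022691.
Margin = t* × SE = 2.022691 × 0.012 = 0.02427.
CI: 0.038 ± 0.02427 → (0.014, 0.062).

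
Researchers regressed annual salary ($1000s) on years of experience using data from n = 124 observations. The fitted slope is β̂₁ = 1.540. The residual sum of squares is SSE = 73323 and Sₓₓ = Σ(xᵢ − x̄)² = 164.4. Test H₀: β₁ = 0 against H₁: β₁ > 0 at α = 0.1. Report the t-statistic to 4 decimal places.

MSE = SSE/(n − 2) = 73323/122 = 601.008.
SE(β̂₁) = √(MSE/Sₓₓ) = √(601.008/164.4) = 1.91201.
t = 1.540 / 1.91201 = 0.8054.
df = n − 2 = 122.
One-sided p ≈ 0.2111, which is ≥ 0.1, so fail to reject H₀.
The data do not give significant evidence that the true slope on years of experience is positive.

t = 0.8054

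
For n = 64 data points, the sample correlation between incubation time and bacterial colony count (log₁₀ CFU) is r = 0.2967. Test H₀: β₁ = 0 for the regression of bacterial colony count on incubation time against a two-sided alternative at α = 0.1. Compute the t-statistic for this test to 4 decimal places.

t = 2.4464

t = r·√(n − 2)/√(1 − r²) = 0.2967·√62/√0.911969 = 2.4464.
df = n − 2 = 62.
Two-sided p ≈ 0.0173, which is < 0.1, so reject H₀.
There is evidence of a linear association between incubation time and bacterial colony count.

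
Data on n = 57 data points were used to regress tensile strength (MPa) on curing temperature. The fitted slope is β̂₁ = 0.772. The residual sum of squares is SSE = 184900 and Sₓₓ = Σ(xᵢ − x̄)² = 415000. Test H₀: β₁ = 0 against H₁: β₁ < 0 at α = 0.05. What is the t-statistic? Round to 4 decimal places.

t = 8.5774

MSE = SSE/(n − 2) = 184900/55 = 3361.82.
SE(β̂₁) = √(MSE/Sₓₓ) = √(3361.82/415000) = 0.0900043.
t = 0.772 / 0.0900043 = 8.5774.
df = n − 2 = 55.
One-sided p ≈ 1.0000, which is ≥ 0.05, so fail to reject H₀.
The data do not give significant evidence that the true slope on curing temperature is negative.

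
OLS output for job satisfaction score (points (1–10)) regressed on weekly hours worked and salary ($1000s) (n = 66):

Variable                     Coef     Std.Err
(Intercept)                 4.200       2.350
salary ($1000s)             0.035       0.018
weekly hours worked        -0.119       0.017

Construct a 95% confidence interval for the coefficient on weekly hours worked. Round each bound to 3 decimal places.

Read off: b = -0.119, SE = 0.017 for weekly hours worked.
df = n − k − 1 = 66 − 2 − 1 = 63.
t* = t_{0.025, 63} = 1.998341.
Margin = t* × SE = 1.998341 × 0.017 = 0.03397.
CI: -0.119 ± 0.03397 → (-0.153, -0.085).

(-0.153, -0.085)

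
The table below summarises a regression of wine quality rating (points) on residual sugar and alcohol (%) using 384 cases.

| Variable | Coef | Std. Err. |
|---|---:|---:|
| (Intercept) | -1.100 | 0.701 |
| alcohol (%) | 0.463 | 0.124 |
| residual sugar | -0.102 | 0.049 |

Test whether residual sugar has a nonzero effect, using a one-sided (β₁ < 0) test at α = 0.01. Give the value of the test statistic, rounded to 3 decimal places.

t = -2.082

Read off: b = -0.102, SE = 0.049 for residual sugar.
H₀: β₁ = 0 vs H₁: β₁ < 0.
t = -0.102 / 0.049 = -2.082.
df = n − k − 1 = 384 − 2 − 1 = 381.
One-sided p ≈ 0.0190, which is ≥ 0.01, so fail to reject H₀.
The data do not give significant evidence that the true slope on residual sugar is negative, holding the other predictors fixed.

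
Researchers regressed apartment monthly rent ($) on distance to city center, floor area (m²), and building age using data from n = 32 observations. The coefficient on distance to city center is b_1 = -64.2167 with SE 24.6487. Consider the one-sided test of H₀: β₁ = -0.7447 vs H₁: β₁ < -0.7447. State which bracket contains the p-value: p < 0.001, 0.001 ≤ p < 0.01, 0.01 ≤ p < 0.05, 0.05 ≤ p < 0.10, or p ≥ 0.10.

0.001 ≤ p < 0.01

t = (-64.2167 − (-0.7447)) / 24.6487 = -2.575.
df = n − k − 1 = 32 − 3 − 1 = 28.
One-sided p = P(T_{28} < t) ≈ 0.0078.
So 0.001 ≤ p < 0.01.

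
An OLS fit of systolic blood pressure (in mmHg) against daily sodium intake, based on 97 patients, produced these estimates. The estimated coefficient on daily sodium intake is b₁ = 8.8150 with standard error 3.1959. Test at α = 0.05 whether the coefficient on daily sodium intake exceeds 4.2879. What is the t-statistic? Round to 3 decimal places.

H₀: β₁ = 4.2879 vs H₁: β₁ > 4.2879.
t = (b₁ − β₁⁰)/SE = (8.8150 − 4.2879) / 3.1959 = 1.417.
df = n − 2 = 97 − 2 = 95.
One-sided p ≈ 0.0799, which is ≥ 0.05, so fail to reject H₀.
The data do not give significant evidence that the true slope on daily sodium intake exceeds 4.2879 mmHg per unit.

t = 1.417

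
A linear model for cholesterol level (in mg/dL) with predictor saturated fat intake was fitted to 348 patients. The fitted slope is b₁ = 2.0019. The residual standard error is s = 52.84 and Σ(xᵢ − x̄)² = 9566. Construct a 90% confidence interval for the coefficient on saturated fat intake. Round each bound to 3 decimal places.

(1.111, 2.893)

SE(b₁) = s/√Sₓₓ = 52.84/√9566 = 0.540254.
df = n − 2 = 346.
t* = t_{0.05, 346} = 1.649269.
Margin = t* × SE = 1.649269 × 0.540254 = 0.89102.
CI: 2.0019 ± 0.89102 → (1.111, 2.893).
With 90% confidence, each one-unit increase in saturated fat intake is associated with a change of between 1.111 and 2.893 mg/dL in cholesterol level.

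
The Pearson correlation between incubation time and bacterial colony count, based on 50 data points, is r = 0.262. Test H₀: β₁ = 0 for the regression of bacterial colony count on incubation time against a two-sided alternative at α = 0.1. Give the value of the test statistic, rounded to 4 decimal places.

t = 1.8809

t = r·√(n − 2)/√(1 − r²) = 0.262·√48/√0.931356 = 1.8809.
df = n − 2 = 48.
Two-sided p ≈ 0.0661, which is < 0.1, so reject H₀.
There is evidence of a linear association between incubation time and bacterial colony count.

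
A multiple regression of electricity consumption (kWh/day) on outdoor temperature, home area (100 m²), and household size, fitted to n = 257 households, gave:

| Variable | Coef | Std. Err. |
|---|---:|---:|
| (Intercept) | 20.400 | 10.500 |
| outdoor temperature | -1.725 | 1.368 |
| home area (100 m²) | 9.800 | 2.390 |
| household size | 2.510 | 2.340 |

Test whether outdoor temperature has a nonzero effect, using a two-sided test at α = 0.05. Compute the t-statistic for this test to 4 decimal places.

t = -1.2610

Read off: b = -1.725, SE = 1.368 for outdoor temperature.
H₀: β₁ = 0 vs H₁: β₁ ≠ 0.
t = -1.725 / 1.368 = -1.2610.
df = n − k − 1 = 257 − 3 − 1 = 253.
Two-sided p ≈ 0.2085, which is ≥ 0.05, so fail to reject H₀.
The data do not give significant evidence of an association between outdoor temperature and electricity consumption, after adjusting for the other predictors.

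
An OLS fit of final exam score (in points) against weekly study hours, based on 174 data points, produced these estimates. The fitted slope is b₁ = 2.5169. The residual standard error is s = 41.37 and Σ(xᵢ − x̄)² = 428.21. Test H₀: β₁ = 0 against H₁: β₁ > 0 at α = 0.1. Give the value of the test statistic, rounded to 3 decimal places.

t = 1.259

SE(b₁) = s/√Sₓₓ = 41.37/√428.21 = 1.9992.
t = 2.5169 / 1.9992 = 1.259.
df = n − 2 = 172.
One-sided p ≈ 0.1049, which is ≥ 0.1, so fail to reject H₀.
The data do not give significant evidence that the true slope on weekly study hours is positive.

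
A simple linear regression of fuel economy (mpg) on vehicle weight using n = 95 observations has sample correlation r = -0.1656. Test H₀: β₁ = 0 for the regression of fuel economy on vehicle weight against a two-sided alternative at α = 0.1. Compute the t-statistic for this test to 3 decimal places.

t = r·√(n − 2)/√(1 − r²) = -0.1656·√93/√0.972577 = -1.619.
df = n − 2 = 93.
Two-sided p ≈ 0.1088, which is ≥ 0.1, so fail to reject H₀.
The data do not give significant evidence of a linear association between vehicle weight and fuel economy.

t = -1.619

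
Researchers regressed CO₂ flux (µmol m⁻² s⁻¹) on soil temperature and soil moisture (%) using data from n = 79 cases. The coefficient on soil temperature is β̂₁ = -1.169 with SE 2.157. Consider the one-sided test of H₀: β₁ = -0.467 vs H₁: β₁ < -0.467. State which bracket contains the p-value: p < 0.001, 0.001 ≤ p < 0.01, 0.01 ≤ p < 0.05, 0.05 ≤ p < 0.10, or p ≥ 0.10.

p ≥ 0.10

t = (-1.169 − (-0.467)) / 2.157 = -0.325.
df = n − k − 1 = 79 − 2 − 1 = 76.
One-sided p = P(T_{76} < t) ≈ 0.3729.
So p ≥ 0.10.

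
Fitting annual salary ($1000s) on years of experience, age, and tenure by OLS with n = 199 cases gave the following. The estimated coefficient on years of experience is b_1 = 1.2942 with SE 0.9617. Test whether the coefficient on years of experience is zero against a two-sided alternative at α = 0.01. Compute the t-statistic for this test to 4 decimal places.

t = 1.3457

H₀: β₁ = 0 vs H₁: β₁ ≠ 0.
t = (b_1 − β₁⁰)/SE = 1.2942 / 0.9617 = 1.3457.
df = n − k − 1 = 199 − 3 − 1 = 195.
Two-sided p ≈ 0.1799, which is ≥ 0.01, so fail to reject H₀.
The data do not give significant evidence of an association between years of experience and annual salary, after adjusting for the other predictors.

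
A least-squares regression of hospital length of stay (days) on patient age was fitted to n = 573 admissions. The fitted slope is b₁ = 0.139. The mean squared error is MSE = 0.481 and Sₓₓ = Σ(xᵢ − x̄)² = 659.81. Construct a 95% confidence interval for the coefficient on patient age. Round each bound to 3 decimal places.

SE(b₁) = √(MSE/Sₓₓ) = √(0.481/659.81) = 0.027.
df = n − 2 = 571.
t* = t_{0.025, 571} = 1.964127.
Margin = t* × SE = 1.964127 × 0.027 = 0.05303.
CI: 0.139 ± 0.05303 → (0.086, 0.192).
With 95% confidence, each one-unit increase in patient age is associated with a change of between 0.086 and 0.192 days in hospital length of stay.

(0.086, 0.192)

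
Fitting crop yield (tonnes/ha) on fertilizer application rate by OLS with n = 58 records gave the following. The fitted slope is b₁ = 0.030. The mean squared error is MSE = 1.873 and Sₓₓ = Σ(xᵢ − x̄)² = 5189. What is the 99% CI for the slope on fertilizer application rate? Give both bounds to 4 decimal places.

(-0.0207, 0.0807)

SE(b₁) = √(MSE/Sₓₓ) = √(1.873/5189) = 0.0189988.
df = n − 2 = 56.
t* = t_{0.005, 56} = 2.666512.
Margin = t* × SE = 2.666512 × 0.0189988 = 0.050661.
CI: 0.030 ± 0.050661 → (-0.0207, 0.0807).
With 99% confidence, each one-unit increase in fertilizer application rate is associated with a change of between -0.0207 and 0.0807 tonnes/ha in crop yield.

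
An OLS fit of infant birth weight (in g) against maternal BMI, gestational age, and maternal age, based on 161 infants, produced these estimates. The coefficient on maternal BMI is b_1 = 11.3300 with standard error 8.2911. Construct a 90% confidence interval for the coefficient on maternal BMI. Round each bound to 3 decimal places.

df = n − k − 1 = 161 − 3 − 1 = 157.
t* = t_{0.05, 157} = 1.654617.
Margin = t* × SE = 1.654617 × 8.2911 = 13.71860.
CI: 11.3300 ± 13.71860 → (-2.389, 25.049).
With 90% confidence, each one-unit increase in maternal BMI is associated with a change of between -2.389 and 25.049 g in infant birth weight, holding the other predictors fixed.

(-2.389, 25.049)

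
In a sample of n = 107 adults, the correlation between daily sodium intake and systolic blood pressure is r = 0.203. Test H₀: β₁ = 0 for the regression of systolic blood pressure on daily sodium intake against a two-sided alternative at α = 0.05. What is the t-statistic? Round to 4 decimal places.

t = 2.1244

t = r·√(n − 2)/√(1 − r²) = 0.203·√105/√0.958791 = 2.1244.
df = n − 2 = 105.
Two-sided p ≈ 0.0360, which is < 0.05, so reject H₀.
There is evidence of a linear association between daily sodium intake and systolic blood pressure.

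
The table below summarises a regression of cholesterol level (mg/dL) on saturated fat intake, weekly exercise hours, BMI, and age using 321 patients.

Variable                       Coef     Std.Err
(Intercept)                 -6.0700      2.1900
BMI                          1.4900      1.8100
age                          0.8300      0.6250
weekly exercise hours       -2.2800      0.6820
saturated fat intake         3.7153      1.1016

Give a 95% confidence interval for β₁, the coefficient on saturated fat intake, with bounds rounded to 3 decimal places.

Read off: b = 3.7153, SE = 1.1016 for saturated fat intake.
df = n − k − 1 = 321 − 4 − 1 = 316.
t* = t_{0.025, 316} = 1.9675.
Margin = t* × SE = 1.9675 × 1.1016 = 2.16740.
CI: 3.7153 ± 2.16740 → (1.548, 5.883).

(1.548, 5.883)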